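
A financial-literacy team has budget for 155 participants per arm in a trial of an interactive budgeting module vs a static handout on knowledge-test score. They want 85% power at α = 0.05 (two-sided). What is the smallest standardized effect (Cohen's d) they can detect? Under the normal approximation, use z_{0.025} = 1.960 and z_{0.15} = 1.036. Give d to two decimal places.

d_min ≈ 0.34

For two independent groups of n = 155 each: d_min = (z_{α/2} + z_β)·√(2/n).
z-sum = 1.960 + 1.036 = 2.996.
d_min = 2.996 × √(2/155) = 2.996 × 0.1136 = 0.340.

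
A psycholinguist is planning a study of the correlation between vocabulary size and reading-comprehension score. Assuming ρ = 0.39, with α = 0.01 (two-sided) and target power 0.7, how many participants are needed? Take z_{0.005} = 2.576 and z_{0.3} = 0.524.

n = 60

Fisher's z: C = ½·ln((1+r)/(1−r)) = ½·ln(2.2787) = 0.4118.
n = ((z_{α/2} + z_β)/C)² + 3.
(2.576 + 0.524) / 0.4118 = 3.100 / 0.4118 = 7.528.
n = 7.528² + 3 = 56.67 + 3 = 59.7.
Round up.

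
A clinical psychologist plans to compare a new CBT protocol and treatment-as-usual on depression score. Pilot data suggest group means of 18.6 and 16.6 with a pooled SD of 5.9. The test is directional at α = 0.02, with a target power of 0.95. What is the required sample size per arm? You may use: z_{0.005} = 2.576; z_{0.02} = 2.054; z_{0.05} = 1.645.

Cohen's d = |M₁ − M₂| / SD_pooled = |18.6 − 16.6| / 5.9 = 2.0 / 5.9 = 0.339.
For two independent groups with equal n: n = 2·((z_{α} + z_β) / d)².
z_{α} + z_β = 2.054 + 1.645 = 3.699.
n = 2 × (3.699 / 0.339)² = 2 × 10.912² = 2 × 119.06 = 238.1.
Round up to the next whole participant.

n = 239 per group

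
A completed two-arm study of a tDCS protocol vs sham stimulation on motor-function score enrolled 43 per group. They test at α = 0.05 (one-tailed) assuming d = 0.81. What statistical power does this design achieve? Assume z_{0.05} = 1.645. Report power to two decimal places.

power ≈ 0.98

For two equal groups, power = Φ(d·√(n/2) − z_{α}).
d·√(n/2) = 0.81 × √(43/2) = 0.81 × 4.637 = 3.756.
z_β = 3.756 − 1.645 = 2.111.
Power = Φ(2.111) = 0.983.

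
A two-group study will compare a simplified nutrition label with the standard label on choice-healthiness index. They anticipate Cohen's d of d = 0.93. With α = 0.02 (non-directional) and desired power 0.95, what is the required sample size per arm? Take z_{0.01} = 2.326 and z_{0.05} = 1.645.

For two independent groups with equal n: n = 2·((z_{α/2} + z_β) / d)².
z_{α/2} + z_β = 2.326 + 1.645 = 3.971.
n = 2 × (3.971 / 0.93)² = 2 × 4.270² = 2 × 18.23 = 36.5.
Round up to the next whole participant.

n = 37 per group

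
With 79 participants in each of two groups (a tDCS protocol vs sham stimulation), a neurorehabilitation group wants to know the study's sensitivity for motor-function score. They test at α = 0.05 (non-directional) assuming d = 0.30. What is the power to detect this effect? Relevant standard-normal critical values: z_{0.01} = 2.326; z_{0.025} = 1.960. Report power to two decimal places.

For two equal groups, power = Φ(d·√(n/2) − z_{α/2}).
d·√(n/2) = 0.30 × √(79/2) = 0.30 × 6.285 = 1.885.
z_β = 1.885 − 1.960 = -0.075.
Power = Φ(-0.075) = 0.470.

power ≈ 0.47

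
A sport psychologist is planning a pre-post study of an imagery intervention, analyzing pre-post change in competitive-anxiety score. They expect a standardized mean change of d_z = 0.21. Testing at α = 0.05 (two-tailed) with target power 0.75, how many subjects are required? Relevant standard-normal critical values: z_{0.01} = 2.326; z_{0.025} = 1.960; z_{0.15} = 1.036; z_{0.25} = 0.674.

For a paired (one-sample on differences) test: n = ((z_{α/2} + z_β) / d)².
z_{α/2} + z_β = 1.960 + 0.674 = 2.634.
n = (2.634 / 0.21)² = 12.543² = 157.32.
Round up.

n = 158 pairs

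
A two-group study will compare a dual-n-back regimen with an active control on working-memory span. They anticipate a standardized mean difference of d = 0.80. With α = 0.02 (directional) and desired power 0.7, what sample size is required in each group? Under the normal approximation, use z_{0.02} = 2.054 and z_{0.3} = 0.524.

For two independent groups with equal n: n = 2·((z_{α} + z_β) / d)².
z_{α} + z_β = 2.054 + 0.524 = 2.578.
n = 2 × (2.578 / 0.80)² = 2 × 3.222² = 2 × 10.38 = 20.8.
Round up to the next whole participant.

n = 21 per group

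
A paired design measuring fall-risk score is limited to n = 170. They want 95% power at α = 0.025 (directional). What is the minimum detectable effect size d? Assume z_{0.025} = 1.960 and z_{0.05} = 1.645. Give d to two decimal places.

d_min ≈ 0.28

For a single sample (or paired design) of n = 170: d_min = (z_{α} + z_β)/√n.
z-sum = 1.960 + 1.645 = 3.605.
d_min = 3.605 / √170 = 3.605 / 13.038 = 0.276.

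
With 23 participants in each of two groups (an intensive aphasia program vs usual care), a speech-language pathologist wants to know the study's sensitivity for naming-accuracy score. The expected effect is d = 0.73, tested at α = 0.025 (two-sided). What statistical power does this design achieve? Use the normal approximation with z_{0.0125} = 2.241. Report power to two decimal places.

power ≈ 0.59

For two equal groups, power = Φ(d·√(n/2) − z_{α/2}).
d·√(n/2) = 0.73 × √(23/2) = 0.73 × 3.391 = 2.476.
z_β = 2.476 − 2.241 = 0.235.
Power = Φ(0.235) = 0.593.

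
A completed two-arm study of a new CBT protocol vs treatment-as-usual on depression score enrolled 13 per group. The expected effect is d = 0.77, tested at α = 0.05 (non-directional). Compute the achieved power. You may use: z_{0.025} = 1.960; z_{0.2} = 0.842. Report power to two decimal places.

For two equal groups, power = Φ(d·√(n/2) − z_{α/2}).
d·√(n/2) = 0.77 × √(13/2) = 0.77 × 2.550 = 1.963.
z_β = 1.963 − 1.960 = 0.003.
Power = Φ(0.003) = 0.501.

power ≈ 0.50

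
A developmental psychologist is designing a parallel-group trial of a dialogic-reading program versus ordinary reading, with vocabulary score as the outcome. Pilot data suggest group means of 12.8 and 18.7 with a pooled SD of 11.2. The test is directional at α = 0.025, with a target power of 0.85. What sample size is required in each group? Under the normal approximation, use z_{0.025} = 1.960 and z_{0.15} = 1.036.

Cohen's d = |M₁ − M₂| / SD_pooled = |12.8 − 18.7| / 11.2 = 5.9 / 11.2 = 0.527.
For two independent groups with equal n: n = 2·((z_{α} + z_β) / d)².
z_{α} + z_β = 1.960 + 1.036 = 2.996.
n = 2 × (2.996 / 0.527)² = 2 × 5.685² = 2 × 32.32 = 64.6.
Round up to the next whole participant.

n = 65 per group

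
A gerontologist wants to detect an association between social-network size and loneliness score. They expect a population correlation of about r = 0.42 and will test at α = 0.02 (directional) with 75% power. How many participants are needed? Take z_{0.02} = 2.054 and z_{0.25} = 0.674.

Fisher's z: C = ½·ln((1+r)/(1−r)) = ½·ln(2.4483) = 0.4477.
n = ((z_{α} + z_β)/C)² + 3.
(2.054 + 0.674) / 0.4477 = 2.728 / 0.4477 = 6.093.
n = 6.093² + 3 = 37.13 + 3 = 40.1.
Round up.

n = 41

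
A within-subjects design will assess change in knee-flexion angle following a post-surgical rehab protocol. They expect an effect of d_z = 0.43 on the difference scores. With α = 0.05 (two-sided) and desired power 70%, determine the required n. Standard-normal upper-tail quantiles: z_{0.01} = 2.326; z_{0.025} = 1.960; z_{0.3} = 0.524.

For a paired (one-sample on differences) test: n = ((z_{α/2} + z_β) / d)².
z_{α/2} + z_β = 1.960 + 0.524 = 2.484.
n = (2.484 / 0.43)² = 5.777² = 33.37.
Round up.

n = 34 pairs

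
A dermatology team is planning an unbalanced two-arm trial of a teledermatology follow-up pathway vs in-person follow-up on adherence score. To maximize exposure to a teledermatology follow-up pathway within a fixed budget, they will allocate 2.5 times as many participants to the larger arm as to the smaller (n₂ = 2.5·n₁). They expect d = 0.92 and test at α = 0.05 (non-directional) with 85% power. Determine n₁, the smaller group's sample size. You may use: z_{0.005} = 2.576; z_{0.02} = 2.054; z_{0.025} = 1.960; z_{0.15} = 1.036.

n₁ = 15

With allocation ratio k = n₂/n₁ = 2.5, Var(x̄₁−x̄₂) = σ²(1/n₁ + 1/(k·n₁)) = σ²·(k+1)/(k·n₁).
So n₁ = (1 + 1/k)·((z_{α/2} + z_β)/d)² = 1.400 × (2.996/0.92)².
n₁ = 1.400 × 10.60 = 14.8.
Round up: n₁ = 15, giving n₂ = ⌈2.5 × 15⌉ = ⌈37.5⌉ = 38.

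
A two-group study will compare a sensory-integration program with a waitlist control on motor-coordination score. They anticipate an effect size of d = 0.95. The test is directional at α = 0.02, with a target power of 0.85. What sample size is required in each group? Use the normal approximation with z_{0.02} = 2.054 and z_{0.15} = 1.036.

For two independent groups with equal n: n = 2·((z_{α} + z_β) / d)².
z_{α} + z_β = 2.054 + 1.036 = 3.090.
n = 2 × (3.090 / 0.95)² = 2 × 3.253² = 2 × 10.58 = 21.2.
Round up to the next whole participant.

n = 22 per group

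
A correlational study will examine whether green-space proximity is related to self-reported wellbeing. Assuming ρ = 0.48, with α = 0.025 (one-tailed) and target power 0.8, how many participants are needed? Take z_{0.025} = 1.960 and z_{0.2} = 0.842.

n = 32

Fisher's z: C = ½·ln((1+r)/(1−r)) = ½·ln(2.8462) = 0.5230.
n = ((z_{α} + z_β)/C)² + 3.
(1.960 + 0.842) / 0.5230 = 2.802 / 0.5230 = 5.358.
n = 5.358² + 3 = 28.70 + 3 = 31.7.
Round up.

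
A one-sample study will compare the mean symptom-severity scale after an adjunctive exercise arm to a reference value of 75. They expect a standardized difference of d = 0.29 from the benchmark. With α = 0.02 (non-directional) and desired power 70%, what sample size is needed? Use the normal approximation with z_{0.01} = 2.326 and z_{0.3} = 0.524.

n = 97

For a one-sample test: n = ((z_{α/2} + z_β) / d)².
z_{α/2} + z_β = 2.326 + 0.524 = 2.850.
n = (2.850 / 0.29)² = 9.828² = 96.58.
Round up.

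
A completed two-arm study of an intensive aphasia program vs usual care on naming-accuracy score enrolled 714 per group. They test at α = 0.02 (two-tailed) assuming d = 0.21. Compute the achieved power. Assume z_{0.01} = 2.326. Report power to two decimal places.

power ≈ 0.95

For two equal groups, power = Φ(d·√(n/2) − z_{α/2}).
d·√(n/2) = 0.21 × √(714/2) = 0.21 × 18.894 = 3.968.
z_β = 3.968 − 2.326 = 1.642.
Power = Φ(1.642) = 0.950.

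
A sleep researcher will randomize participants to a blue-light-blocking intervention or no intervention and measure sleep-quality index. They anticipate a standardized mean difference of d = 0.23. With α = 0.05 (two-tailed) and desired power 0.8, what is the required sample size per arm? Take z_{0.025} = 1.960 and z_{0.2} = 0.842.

n = 297 per group

For two independent groups with equal n: n = 2·((z_{α/2} + z_β) / d)².
z_{α/2} + z_β = 1.960 + 0.842 = 2.802.
n = 2 × (2.802 / 0.23)² = 2 × 12.183² = 2 × 148.42 = 296.8.
Round up to the next whole participant.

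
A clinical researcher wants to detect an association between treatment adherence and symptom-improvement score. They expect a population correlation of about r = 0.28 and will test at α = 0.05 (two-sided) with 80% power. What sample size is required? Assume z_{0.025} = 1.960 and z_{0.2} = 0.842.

n = 98

Fisher's z: C = ½·ln((1+r)/(1−r)) = ½·ln(1.7778) = 0.2877.
n = ((z_{α/2} + z_β)/C)² + 3.
(1.960 + 0.842) / 0.2877 = 2.802 / 0.2877 = 9.739.
n = 9.739² + 3 = 94.85 + 3 = 97.9.
Round up.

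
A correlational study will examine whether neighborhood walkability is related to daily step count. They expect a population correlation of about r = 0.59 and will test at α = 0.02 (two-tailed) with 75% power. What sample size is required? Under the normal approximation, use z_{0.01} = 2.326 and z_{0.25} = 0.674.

n = 23

Fisher's z: C = ½·ln((1+r)/(1−r)) = ½·ln(3.8780) = 0.6777.
n = ((z_{α/2} + z_β)/C)² + 3.
(2.326 + 0.674) / 0.6777 = 3.000 / 0.6777 = 4.427.
n = 4.427² + 3 = 19.60 + 3 = 22.6.
Round up.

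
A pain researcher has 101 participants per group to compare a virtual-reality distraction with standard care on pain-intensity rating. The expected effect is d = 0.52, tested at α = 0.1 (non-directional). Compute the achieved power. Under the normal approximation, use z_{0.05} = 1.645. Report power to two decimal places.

For two equal groups, power = Φ(d·√(n/2) − z_{α/2}).
d·√(n/2) = 0.52 × √(101/2) = 0.52 × 7.106 = 3.695.
z_β = 3.695 − 1.645 = 2.050.
Power = Φ(2.050) = 0.980.

power ≈ 0.98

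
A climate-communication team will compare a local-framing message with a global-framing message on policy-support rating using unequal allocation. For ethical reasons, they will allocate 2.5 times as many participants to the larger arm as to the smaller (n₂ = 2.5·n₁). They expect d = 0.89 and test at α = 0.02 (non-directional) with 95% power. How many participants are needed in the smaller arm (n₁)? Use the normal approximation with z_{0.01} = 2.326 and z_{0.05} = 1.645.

n₁ = 28

With allocation ratio k = n₂/n₁ = 2.5, Var(x̄₁−x̄₂) = σ²(1/n₁ + 1/(k·n₁)) = σ²·(k+1)/(k·n₁).
So n₁ = (1 + 1/k)·((z_{α/2} + z_β)/d)² = 1.400 × (3.971/0.89)².
n₁ = 1.400 × 19.91 = 27.9.
Round up: n₁ = 28, giving n₂ = 2.5 × 28 = 70.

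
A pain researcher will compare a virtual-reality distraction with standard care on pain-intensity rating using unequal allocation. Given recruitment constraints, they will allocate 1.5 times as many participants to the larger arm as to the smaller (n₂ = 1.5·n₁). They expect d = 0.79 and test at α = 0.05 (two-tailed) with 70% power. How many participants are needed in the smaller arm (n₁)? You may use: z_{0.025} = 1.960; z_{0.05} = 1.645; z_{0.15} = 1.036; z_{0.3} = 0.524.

With allocation ratio k = n₂/n₁ = 1.5, Var(x̄₁−x̄₂) = σ²(1/n₁ + 1/(k·n₁)) = σ²·(k+1)/(k·n₁).
So n₁ = (1 + 1/k)·((z_{α/2} + z_β)/d)² = 1.667 × (2.484/0.79)².
n₁ = 1.667 × 9.89 = 16.5.
Round up: n₁ = 17, giving n₂ = ⌈1.5 × 17⌉ = ⌈25.5⌉ = 26.

n₁ = 17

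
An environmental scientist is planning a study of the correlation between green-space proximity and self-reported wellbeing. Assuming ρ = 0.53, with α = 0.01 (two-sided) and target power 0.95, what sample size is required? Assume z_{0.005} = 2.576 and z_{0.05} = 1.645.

n = 55

Fisher's z: C = ½·ln((1+r)/(1−r)) = ½·ln(3.2553) = 0.5901.
n = ((z_{α/2} + z_β)/C)² + 3.
(2.576 + 1.645) / 0.5901 = 4.221 / 0.5901 = 7.153.
n = 7.153² + 3 = 51.17 + 3 = 54.2.
Round up.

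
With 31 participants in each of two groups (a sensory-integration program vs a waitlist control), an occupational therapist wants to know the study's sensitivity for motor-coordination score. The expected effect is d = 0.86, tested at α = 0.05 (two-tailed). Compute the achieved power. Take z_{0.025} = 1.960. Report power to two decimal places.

power ≈ 0.92

For two equal groups, power = Φ(d·√(n/2) − z_{α/2}).
d·√(n/2) = 0.86 × √(31/2) = 0.86 × 3.937 = 3.386.
z_β = 3.386 − 1.960 = 1.426.
Power = Φ(1.426) = 0.923.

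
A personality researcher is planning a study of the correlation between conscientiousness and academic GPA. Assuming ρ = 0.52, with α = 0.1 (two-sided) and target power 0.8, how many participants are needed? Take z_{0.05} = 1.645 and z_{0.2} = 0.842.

Fisher's z: C = ½·ln((1+r)/(1−r)) = ½·ln(3.1667) = 0.5763.
n = ((z_{α/2} + z_β)/C)² + 3.
(1.645 + 0.842) / 0.5763 = 2.487 / 0.5763 = 4.315.
n = 4.315² + 3 = 18.62 + 3 = 21.6.
Round up.

n = 22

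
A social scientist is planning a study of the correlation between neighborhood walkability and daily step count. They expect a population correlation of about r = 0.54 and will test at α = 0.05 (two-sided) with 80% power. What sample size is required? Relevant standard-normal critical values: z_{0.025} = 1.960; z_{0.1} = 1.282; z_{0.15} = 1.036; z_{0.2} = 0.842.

Fisher's z: C = ½·ln((1+r)/(1−r)) = ½·ln(3.3478) = 0.6042.
n = ((z_{α/2} + z_β)/C)² + 3.
(1.960 + 0.842) / 0.6042 = 2.802 / 0.6042 = 4.638.
n = 4.638² + 3 = 21.51 + 3 = 24.5.
Round up.

n = 25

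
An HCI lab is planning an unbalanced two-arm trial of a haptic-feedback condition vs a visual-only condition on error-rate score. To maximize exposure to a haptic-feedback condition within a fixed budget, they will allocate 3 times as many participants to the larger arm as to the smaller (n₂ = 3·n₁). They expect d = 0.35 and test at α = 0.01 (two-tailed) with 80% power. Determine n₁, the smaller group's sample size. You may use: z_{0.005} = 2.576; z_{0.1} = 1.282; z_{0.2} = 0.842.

With allocation ratio k = n₂/n₁ = 3, Var(x̄₁−x̄₂) = σ²(1/n₁ + 1/(k·n₁)) = σ²·(k+1)/(k·n₁).
So n₁ = (1 + 1/k)·((z_{α/2} + z_β)/d)² = 1.333 × (3.418/0.35)².
n₁ = 1.333 × 95.37 = 127.2.
Round up: n₁ = 128, giving n₂ = 3 × 128 = 384.

n₁ = 128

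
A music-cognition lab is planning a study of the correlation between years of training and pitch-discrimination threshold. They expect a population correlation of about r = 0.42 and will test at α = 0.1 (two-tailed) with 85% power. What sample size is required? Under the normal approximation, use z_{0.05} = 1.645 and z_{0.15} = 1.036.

n = 39

Fisher's z: C = ½·ln((1+r)/(1−r)) = ½·ln(2.4483) = 0.4477.
n = ((z_{α/2} + z_β)/C)² + 3.
(1.645 + 1.036) / 0.4477 = 2.681 / 0.4477 = 5.988.
n = 5.988² + 3 = 35.86 + 3 = 38.9.
Round up.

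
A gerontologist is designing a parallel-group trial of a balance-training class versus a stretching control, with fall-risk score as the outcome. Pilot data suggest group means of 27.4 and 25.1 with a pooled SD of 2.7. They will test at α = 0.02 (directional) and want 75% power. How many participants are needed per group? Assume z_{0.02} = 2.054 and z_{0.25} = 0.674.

n = 21 per group

Cohen's d = |M₁ − M₂| / SD_pooled = |27.4 − 25.1| / 2.7 = 2.3 / 2.7 = 0.852.
For two independent groups with equal n: n = 2·((z_{α} + z_β) / d)².
z_{α} + z_β = 2.054 + 0.674 = 2.728.
n = 2 × (2.728 / 0.852)² = 2 × 3.202² = 2 × 10.25 = 20.5.
Round up to the next whole participant.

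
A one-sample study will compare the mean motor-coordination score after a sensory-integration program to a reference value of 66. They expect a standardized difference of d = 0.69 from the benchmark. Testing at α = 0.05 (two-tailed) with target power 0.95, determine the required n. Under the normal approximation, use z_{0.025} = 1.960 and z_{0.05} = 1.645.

For a one-sample test: n = ((z_{α/2} + z_β) / d)².
z_{α/2} + z_β = 1.960 + 1.645 = 3.605.
n = (3.605 / 0.69)² = 5.225² = 27.30.
Round up.

n = 28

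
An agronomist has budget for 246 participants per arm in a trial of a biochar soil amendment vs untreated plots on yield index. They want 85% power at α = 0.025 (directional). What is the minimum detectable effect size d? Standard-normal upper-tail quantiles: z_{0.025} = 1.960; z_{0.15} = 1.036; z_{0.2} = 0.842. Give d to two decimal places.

For two independent groups of n = 246 each: d_min = (z_{α} + z_β)·√(2/n).
z-sum = 1.960 + 1.036 = 2.996.
d_min = 2.996 × √(2/246) = 2.996 × 0.0902 = 0.270.

d_min ≈ 0.27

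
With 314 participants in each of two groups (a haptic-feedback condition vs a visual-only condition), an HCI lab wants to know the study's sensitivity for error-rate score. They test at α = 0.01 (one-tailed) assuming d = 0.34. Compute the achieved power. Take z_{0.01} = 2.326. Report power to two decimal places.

For two equal groups, power = Φ(d·√(n/2) − z_{α}).
d·√(n/2) = 0.34 × √(314/2) = 0.34 × 12.530 = 4.260.
z_β = 4.260 − 2.326 = 1.934.
Power = Φ(1.934) = 0.973.

power ≈ 0.97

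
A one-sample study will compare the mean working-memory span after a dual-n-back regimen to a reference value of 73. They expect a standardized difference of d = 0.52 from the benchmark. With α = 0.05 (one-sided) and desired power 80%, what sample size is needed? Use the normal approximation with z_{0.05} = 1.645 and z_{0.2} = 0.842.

n = 23

For a one-sample test: n = ((z_{α} + z_β) / d)².
z_{α} + z_β = 1.645 + 0.842 = 2.487.
n = (2.487 / 0.52)² = 4.783² = 22.87.
Round up.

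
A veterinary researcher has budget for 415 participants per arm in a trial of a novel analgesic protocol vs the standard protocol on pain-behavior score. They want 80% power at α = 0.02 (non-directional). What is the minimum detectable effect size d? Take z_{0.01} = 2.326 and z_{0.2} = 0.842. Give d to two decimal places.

For two independent groups of n = 415 each: d_min = (z_{α/2} + z_β)·√(2/n).
z-sum = 2.326 + 0.842 = 3.168.
d_min = 3.168 × √(2/415) = 3.168 × 0.0694 = 0.220.

d_min ≈ 0.22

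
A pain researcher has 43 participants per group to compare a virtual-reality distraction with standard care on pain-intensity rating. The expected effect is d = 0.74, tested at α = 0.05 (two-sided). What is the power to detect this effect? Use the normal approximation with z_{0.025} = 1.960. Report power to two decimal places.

power ≈ 0.93

For two equal groups, power = Φ(d·√(n/2) − z_{α/2}).
d·√(n/2) = 0.74 × √(43/2) = 0.74 × 4.637 = 3.431.
z_β = 3.431 − 1.960 = 1.471.
Power = Φ(1.471) = 0.929.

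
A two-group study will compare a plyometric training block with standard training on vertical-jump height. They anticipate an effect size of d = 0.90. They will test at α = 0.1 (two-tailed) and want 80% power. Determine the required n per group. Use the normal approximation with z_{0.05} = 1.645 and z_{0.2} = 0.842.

For two independent groups with equal n: n = 2·((z_{α/2} + z_β) / d)².
z_{α/2} + z_β = 1.645 + 0.842 = 2.487.
n = 2 × (2.487 / 0.90)² = 2 × 2.763² = 2 × 7.64 = 15.3.
Round up to the next whole participant.

n = 16 per group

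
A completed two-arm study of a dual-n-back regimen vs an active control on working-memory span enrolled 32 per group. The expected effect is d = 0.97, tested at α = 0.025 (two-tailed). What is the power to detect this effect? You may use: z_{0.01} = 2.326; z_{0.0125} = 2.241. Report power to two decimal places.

power ≈ 0.95

For two equal groups, power = Φ(d·√(n/2) − z_{α/2}).
d·√(n/2) = 0.97 × √(32/2) = 0.97 × 4.000 = 3.880.
z_β = 3.880 − 2.241 = 1.639.
Power = Φ(1.639) = 0.949.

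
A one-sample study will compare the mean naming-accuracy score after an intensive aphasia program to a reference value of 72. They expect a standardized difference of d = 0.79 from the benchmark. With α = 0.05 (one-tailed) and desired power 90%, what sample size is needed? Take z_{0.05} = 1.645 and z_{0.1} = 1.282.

n = 14

For a one-sample test: n = ((z_{α} + z_β) / d)².
z_{α} + z_β = 1.645 + 1.282 = 2.927.
n = (2.927 / 0.79)² = 3.705² = 13.73.
Round up.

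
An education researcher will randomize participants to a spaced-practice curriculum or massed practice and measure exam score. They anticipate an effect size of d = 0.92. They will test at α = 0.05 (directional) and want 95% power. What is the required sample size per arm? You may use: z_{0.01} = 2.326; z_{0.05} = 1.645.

For two independent groups with equal n: n = 2·((z_{α} + z_β) / d)².
z_{α} + z_β = 1.645 + 1.645 = 3.290.
n = 2 × (3.290 / 0.92)² = 2 × 3.576² = 2 × 12.79 = 25.6.
Round up to the next whole participant.

n = 26 per group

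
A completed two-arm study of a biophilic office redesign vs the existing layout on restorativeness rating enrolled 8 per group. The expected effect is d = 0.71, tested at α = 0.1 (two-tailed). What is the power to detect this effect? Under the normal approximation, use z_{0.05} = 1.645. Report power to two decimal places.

power ≈ 0.41

For two equal groups, power = Φ(d·√(n/2) − z_{α/2}).
d·√(n/2) = 0.71 × √(8/2) = 0.71 × 2.000 = 1.420.
z_β = 1.420 − 1.645 = -0.225.
Power = Φ(-0.225) = 0.411.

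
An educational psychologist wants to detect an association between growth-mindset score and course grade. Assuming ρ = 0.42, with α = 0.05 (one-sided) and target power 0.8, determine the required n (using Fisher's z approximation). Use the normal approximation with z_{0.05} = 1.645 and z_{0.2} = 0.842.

Fisher's z: C = ½·ln((1+r)/(1−r)) = ½·ln(2.4483) = 0.4477.
n = ((z_{α} + z_β)/C)² + 3.
(1.645 + 0.842) / 0.4477 = 2.487 / 0.4477 = 5.555.
n = 5.555² + 3 = 30.86 + 3 = 33.9.
Round up.

n = 34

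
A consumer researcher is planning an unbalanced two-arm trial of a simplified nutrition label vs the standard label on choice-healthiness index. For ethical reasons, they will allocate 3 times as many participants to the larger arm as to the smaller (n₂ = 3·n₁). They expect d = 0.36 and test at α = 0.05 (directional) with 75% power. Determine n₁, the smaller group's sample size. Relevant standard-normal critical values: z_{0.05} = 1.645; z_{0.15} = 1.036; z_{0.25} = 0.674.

n₁ = 56

With allocation ratio k = n₂/n₁ = 3, Var(x̄₁−x̄₂) = σ²(1/n₁ + 1/(k·n₁)) = σ²·(k+1)/(k·n₁).
So n₁ = (1 + 1/k)·((z_{α} + z_β)/d)² = 1.333 × (2.319/0.36)².
n₁ = 1.333 × 41.50 = 55.3.
Round up: n₁ = 56, giving n₂ = 3 × 56 = 168.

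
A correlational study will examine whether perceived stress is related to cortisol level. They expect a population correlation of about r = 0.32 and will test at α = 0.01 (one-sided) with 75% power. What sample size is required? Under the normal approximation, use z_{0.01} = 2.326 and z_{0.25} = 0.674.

Fisher's z: C = ½·ln((1+r)/(1−r)) = ½·ln(1.9412) = 0.3316.
n = ((z_{α} + z_β)/C)² + 3.
(2.326 + 0.674) / 0.3316 = 3.000 / 0.3316 = 9.047.
n = 9.047² + 3 = 81.85 + 3 = 84.8.
Round up.

n = 85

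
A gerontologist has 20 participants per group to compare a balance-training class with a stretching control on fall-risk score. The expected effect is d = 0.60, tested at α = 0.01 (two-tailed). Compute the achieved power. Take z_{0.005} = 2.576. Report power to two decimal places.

power ≈ 0.25

For two equal groups, power = Φ(d·√(n/2) − z_{α/2}).
d·√(n/2) = 0.60 × √(20/2) = 0.60 × 3.162 = 1.897.
z_β = 1.897 − 2.576 = -0.679.
Power = Φ(-0.679) = 0.249.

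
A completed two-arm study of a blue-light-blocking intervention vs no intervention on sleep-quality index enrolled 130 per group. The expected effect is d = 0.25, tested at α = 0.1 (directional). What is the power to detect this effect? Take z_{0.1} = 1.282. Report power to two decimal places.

power ≈ 0.77

For two equal groups, power = Φ(d·√(n/2) − z_{α}).
d·√(n/2) = 0.25 × √(130/2) = 0.25 × 8.062 = 2.016.
z_β = 2.016 − 1.282 = 0.734.
Power = Φ(0.734) = 0.768.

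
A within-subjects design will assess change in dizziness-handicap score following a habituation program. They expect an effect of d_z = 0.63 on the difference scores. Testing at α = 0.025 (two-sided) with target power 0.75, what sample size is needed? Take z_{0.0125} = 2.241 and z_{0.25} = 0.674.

n = 22 pairs

For a paired (one-sample on differences) test: n = ((z_{α/2} + z_β) / d)².
z_{α/2} + z_β = 2.241 + 0.674 = 2.915.
n = (2.915 / 0.63)² = 4.627² = 21.41.
Round up.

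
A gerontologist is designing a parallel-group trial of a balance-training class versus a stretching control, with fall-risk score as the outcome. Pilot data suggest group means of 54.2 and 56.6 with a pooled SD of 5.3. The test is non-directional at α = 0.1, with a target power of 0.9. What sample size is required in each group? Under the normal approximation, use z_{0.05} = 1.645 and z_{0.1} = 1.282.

n = 84 per group

Cohen's d = |M₁ − M₂| / SD_pooled = |54.2 − 56.6| / 5.3 = 2.4 / 5.3 = 0.453.
For two independent groups with equal n: n = 2·((z_{α/2} + z_β) / d)².
z_{α/2} + z_β = 1.645 + 1.282 = 2.927.
n = 2 × (2.927 / 0.453)² = 2 × 6.461² = 2 × 41.75 = 83.5.
Round up to the next whole participant.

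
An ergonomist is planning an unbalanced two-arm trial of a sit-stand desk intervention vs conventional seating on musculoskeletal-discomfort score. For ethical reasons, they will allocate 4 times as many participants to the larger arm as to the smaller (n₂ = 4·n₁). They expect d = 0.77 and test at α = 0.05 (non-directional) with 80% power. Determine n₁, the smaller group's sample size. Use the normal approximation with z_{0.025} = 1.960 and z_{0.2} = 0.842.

With allocation ratio k = n₂/n₁ = 4, Var(x̄₁−x̄₂) = σ²(1/n₁ + 1/(k·n₁)) = σ²·(k+1)/(k·n₁).
So n₁ = (1 + 1/k)·((z_{α/2} + z_β)/d)² = 1.250 × (2.802/0.77)².
n₁ = 1.250 × 13.24 = 16.6.
Round up: n₁ = 17, giving n₂ = 4 × 17 = 68.

n₁ = 17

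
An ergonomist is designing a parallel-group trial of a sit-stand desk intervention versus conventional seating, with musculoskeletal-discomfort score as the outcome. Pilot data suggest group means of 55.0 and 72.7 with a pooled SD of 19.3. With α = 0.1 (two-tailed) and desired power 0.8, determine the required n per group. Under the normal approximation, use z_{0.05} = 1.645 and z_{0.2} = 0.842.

Cohen's d = |M₁ − M₂| / SD_pooled = |55.0 − 72.7| / 19.3 = 17.7 / 19.3 = 0.917.
For two independent groups with equal n: n = 2·((z_{α/2} + z_β) / d)².
z_{α/2} + z_β = 1.645 + 0.842 = 2.487.
n = 2 × (2.487 / 0.917)² = 2 × 2.712² = 2 × 7.36 = 14.7.
Round up to the next whole participant.

n = 15 per group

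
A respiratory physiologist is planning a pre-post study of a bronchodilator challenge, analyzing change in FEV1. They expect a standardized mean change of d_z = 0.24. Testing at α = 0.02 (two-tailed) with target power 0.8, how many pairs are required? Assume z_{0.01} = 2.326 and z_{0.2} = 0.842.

n = 175 pairs

For a paired (one-sample on differences) test: n = ((z_{α/2} + z_β) / d)².
z_{α/2} + z_β = 2.326 + 0.842 = 3.168.
n = (3.168 / 0.24)² = 13.200² = 174.24.
Round up.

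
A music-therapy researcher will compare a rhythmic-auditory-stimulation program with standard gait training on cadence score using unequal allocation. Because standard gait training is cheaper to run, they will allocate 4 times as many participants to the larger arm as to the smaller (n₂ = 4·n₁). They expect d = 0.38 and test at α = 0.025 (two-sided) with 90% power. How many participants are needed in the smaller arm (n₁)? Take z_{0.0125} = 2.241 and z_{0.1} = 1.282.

With allocation ratio k = n₂/n₁ = 4, Var(x̄₁−x̄₂) = σ²(1/n₁ + 1/(k·n₁)) = σ²·(k+1)/(k·n₁).
So n₁ = (1 + 1/k)·((z_{α/2} + z_β)/d)² = 1.250 × (3.523/0.38)².
n₁ = 1.250 × 85.95 = 107.4.
Round up: n₁ = 108, giving n₂ = 4 × 108 = 432.

n₁ = 108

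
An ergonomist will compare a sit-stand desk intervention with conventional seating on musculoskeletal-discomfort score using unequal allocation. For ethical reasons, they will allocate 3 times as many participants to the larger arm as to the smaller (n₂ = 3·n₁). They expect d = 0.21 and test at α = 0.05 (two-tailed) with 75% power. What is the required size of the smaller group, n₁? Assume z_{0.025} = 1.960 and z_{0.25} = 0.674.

With allocation ratio k = n₂/n₁ = 3, Var(x̄₁−x̄₂) = σ²(1/n₁ + 1/(k·n₁)) = σ²·(k+1)/(k·n₁).
So n₁ = (1 + 1/k)·((z_{α/2} + z_β)/d)² = 1.333 × (2.634/0.21)².
n₁ = 1.333 × 157.32 = 209.8.
Round up: n₁ = 210, giving n₂ = 3 × 210 = 630.

n₁ = 210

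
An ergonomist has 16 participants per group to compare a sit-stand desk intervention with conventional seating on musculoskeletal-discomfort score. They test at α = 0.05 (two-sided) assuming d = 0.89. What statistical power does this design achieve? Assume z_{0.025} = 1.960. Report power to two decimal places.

power ≈ 0.71

For two equal groups, power = Φ(d·√(n/2) − z_{α/2}).
d·√(n/2) = 0.89 × √(16/2) = 0.89 × 2.828 = 2.517.
z_β = 2.517 − 1.960 = 0.557.
Power = Φ(0.557) = 0.711.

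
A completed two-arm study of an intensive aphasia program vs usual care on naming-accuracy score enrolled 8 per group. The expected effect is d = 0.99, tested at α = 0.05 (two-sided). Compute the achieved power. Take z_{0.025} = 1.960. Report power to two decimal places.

power ≈ 0.51

For two equal groups, power = Φ(d·√(n/2) − z_{α/2}).
d·√(n/2) = 0.99 × √(8/2) = 0.99 × 2.000 = 1.980.
z_β = 1.980 − 1.960 = 0.020.
Power = Φ(0.020) = 0.508.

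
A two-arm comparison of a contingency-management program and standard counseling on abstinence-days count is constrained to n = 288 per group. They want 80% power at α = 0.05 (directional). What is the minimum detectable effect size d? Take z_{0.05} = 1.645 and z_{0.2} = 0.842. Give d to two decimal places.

For two independent groups of n = 288 each: d_min = (z_{α} + z_β)·√(2/n).
z-sum = 1.645 + 0.842 = 2.487.
d_min = 2.487 × √(2/288) = 2.487 × 0.0833 = 0.207.

d_min ≈ 0.21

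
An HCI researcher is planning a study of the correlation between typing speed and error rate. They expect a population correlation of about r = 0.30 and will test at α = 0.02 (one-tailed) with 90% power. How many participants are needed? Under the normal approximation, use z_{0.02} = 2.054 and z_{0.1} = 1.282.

Fisher's z: C = ½·ln((1+r)/(1−r)) = ½·ln(1.8571) = 0.3095.
n = ((z_{α} + z_β)/C)² + 3.
(2.054 + 1.282) / 0.3095 = 3.336 / 0.3095 = 10.779.
n = 10.779² + 3 = 116.18 + 3 = 119.2.
Round up.

n = 120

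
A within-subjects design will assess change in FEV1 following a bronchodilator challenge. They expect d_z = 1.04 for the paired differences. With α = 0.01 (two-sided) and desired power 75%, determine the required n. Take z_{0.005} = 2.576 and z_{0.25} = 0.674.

For a paired (one-sample on differences) test: n = ((z_{α/2} + z_β) / d)².
z_{α/2} + z_β = 2.576 + 0.674 = 3.250.
n = (3.250 / 1.04)² = 3.125² = 9.77.
Round up.

n = 10 pairs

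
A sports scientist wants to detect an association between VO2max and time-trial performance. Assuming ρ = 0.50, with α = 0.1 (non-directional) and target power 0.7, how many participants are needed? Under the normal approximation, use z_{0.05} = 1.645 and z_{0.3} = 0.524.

Fisher's z: C = ½·ln((1+r)/(1−r)) = ½·ln(3.0000) = 0.5493.
n = ((z_{α/2} + z_β)/C)² + 3.
(1.645 + 0.524) / 0.5493 = 2.169 / 0.5493 = 3.949.
n = 3.949² + 3 = 15.59 + 3 = 18.6.
Round up.

n = 19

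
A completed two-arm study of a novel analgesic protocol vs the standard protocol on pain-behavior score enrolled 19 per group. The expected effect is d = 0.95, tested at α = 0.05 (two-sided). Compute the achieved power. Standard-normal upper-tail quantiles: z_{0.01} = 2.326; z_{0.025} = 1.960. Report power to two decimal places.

power ≈ 0.83

For two equal groups, power = Φ(d·√(n/2) − z_{α/2}).
d·√(n/2) = 0.95 × √(19/2) = 0.95 × 3.082 = 2.928.
z_β = 2.928 − 1.960 = 0.968.
Power = Φ(0.968) = 0.834.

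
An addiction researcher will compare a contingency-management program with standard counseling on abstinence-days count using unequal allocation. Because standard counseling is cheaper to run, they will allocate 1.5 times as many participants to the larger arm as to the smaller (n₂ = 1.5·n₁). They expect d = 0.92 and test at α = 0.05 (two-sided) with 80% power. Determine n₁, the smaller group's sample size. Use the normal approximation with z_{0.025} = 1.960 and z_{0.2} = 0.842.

With allocation ratio k = n₂/n₁ = 1.5, Var(x̄₁−x̄₂) = σ²(1/n₁ + 1/(k·n₁)) = σ²·(k+1)/(k·n₁).
So n₁ = (1 + 1/k)·((z_{α/2} + z_β)/d)² = 1.667 × (2.802/0.92)².
n₁ = 1.667 × 9.28 = 15.5.
Round up: n₁ = 16, giving n₂ = 1.5 × 16 = 24.

n₁ = 16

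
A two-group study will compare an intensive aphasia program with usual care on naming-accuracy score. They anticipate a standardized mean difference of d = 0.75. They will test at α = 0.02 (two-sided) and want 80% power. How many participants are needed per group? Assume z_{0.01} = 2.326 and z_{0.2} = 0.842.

n = 36 per group

For two independent groups with equal n: n = 2·((z_{α/2} + z_β) / d)².
z_{α/2} + z_β = 2.326 + 0.842 = 3.168.
n = 2 × (3.168 / 0.75)² = 2 × 4.224² = 2 × 17.84 = 35.7.
Round up to the next whole participant.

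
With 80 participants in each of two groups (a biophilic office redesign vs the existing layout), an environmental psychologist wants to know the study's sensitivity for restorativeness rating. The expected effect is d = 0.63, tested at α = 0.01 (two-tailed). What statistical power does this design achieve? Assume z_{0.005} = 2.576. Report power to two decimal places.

For two equal groups, power = Φ(d·√(n/2) − z_{α/2}).
d·√(n/2) = 0.63 × √(80/2) = 0.63 × 6.325 = 3.984.
z_β = 3.984 − 2.576 = 1.408.
Power = Φ(1.408) = 0.921.

power ≈ 0.92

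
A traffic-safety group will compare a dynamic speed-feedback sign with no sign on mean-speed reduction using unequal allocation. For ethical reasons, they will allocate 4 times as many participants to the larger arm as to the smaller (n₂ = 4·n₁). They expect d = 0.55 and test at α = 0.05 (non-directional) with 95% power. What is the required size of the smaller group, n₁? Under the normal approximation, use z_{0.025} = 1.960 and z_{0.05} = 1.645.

n₁ = 54

With allocation ratio k = n₂/n₁ = 4, Var(x̄₁−x̄₂) = σ²(1/n₁ + 1/(k·n₁)) = σ²·(k+1)/(k·n₁).
So n₁ = (1 + 1/k)·((z_{α/2} + z_β)/d)² = 1.250 × (3.605/0.55)².
n₁ = 1.250 × 42.96 = 53.7.
Round up: n₁ = 54, giving n₂ = 4 × 54 = 216.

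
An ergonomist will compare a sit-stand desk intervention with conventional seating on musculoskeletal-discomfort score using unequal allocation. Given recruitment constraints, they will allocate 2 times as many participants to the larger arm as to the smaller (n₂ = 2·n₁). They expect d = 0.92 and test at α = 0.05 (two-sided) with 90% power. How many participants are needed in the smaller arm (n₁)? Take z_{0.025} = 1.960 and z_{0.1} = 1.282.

n₁ = 19

With allocation ratio k = n₂/n₁ = 2, Var(x̄₁−x̄₂) = σ²(1/n₁ + 1/(k·n₁)) = σ²·(k+1)/(k·n₁).
So n₁ = (1 + 1/k)·((z_{α/2} + z_β)/d)² = 1.500 × (3.242/0.92)².
n₁ = 1.500 × 12.42 = 18.6.
Round up: n₁ = 19, giving n₂ = 2 × 19 = 38.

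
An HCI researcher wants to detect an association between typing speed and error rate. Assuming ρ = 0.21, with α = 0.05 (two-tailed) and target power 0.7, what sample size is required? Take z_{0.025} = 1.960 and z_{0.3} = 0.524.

Fisher's z: C = ½·ln((1+r)/(1−r)) = ½·ln(1.5316) = 0.2132.
n = ((z_{α/2} + z_β)/C)² + 3.
(1.960 + 0.524) / 0.2132 = 2.484 / 0.2132 = 11.651.
n = 11.651² + 3 = 135.75 + 3 = 138.7.
Round up.

n = 139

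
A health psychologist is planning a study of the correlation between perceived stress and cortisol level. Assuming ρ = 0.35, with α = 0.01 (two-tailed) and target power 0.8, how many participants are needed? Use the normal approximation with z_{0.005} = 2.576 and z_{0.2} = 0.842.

Fisher's z: C = ½·ln((1+r)/(1−r)) = ½·ln(2.0769) = 0.3654.
n = ((z_{α/2} + z_β)/C)² + 3.
(2.576 + 0.842) / 0.3654 = 3.418 / 0.3654 = 9.354.
n = 9.354² + 3 = 87.50 + 3 = 90.5.
Round up.

n = 91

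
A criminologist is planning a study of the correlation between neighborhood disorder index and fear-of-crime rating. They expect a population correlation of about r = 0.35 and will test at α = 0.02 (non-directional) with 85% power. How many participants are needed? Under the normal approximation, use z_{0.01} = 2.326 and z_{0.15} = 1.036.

Fisher's z: C = ½·ln((1+r)/(1−r)) = ½·ln(2.0769) = 0.3654.
n = ((z_{α/2} + z_β)/C)² + 3.
(2.326 + 1.036) / 0.3654 = 3.362 / 0.3654 = 9.201.
n = 9.201² + 3 = 84.66 + 3 = 87.7.
Round up.

n = 88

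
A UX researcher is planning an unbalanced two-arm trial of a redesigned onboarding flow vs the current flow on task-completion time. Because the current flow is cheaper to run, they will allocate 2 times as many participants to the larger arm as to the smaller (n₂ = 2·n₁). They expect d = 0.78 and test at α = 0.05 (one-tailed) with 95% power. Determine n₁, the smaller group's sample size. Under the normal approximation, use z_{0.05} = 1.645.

n₁ = 27

With allocation ratio k = n₂/n₁ = 2, Var(x̄₁−x̄₂) = σ²(1/n₁ + 1/(k·n₁)) = σ²·(k+1)/(k·n₁).
So n₁ = (1 + 1/k)·((z_{α} + z_β)/d)² = 1.500 × (3.290/0.78)².
n₁ = 1.500 × 17.79 = 26.7.
Round up: n₁ = 27, giving n₂ = 2 × 27 = 54.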